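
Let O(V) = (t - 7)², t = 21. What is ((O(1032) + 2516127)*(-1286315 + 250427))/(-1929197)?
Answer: 2606628799824/1929197 ≈ 1.3511e+6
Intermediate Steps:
O(V) = 196 (O(V) = (21 - 7)² = 14² = 196)
((O(1032) + 2516127)*(-1286315 + 250427))/(-1929197) = ((196 + 2516127)*(-1286315 + 250427))/(-1929197) = (2516323*(-1035888))*(-1/1929197) = -2606628799824*(-1/1929197) = 2606628799824/1929197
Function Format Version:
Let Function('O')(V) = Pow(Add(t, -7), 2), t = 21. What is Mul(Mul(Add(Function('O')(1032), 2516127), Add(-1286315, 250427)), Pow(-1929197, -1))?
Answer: Rational(2606628799824, 1929197) ≈ 1.3511e+6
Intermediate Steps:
Function('O')(V) = 196 (Function('O')(V) = Pow(Add(21, -7), 2) = Pow(14, 2) = 196)
Mul(Mul(Add(Function('O')(1032), 2516127), Add(-1286315, 250427)), Pow(-1929197, -1)) = Mul(Mul(Add(196, 2516127), Add(-1286315, 250427)), Pow(-1929197, -1)) = Mul(Mul(2516323, -1035888), Rational(-1, 1929197)) = Mul(-2606628799824, Rational(-1, 1929197)) = Rational(2606628799824, 1929197)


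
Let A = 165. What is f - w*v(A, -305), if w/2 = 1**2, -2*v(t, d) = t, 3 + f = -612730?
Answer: -612568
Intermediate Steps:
f = -612733 (f = -3 - 612730 = -612733)
v(t, d) = -t/2
w = 2 (w = 2*1**2 = 2*1 = 2)
f - w*v(A, -305) = -612733 - 2*(-1/2*165) = -612733 - 2*(-165)/2 = -612733 - 1*(-165) = -612733 + 165 = -612568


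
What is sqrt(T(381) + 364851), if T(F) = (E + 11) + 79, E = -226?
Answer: sqrt(364715) ≈ 603.92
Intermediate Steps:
T(F) = -136 (T(F) = (-226 + 11) + 79 = -215 + 79 = -136)
sqrt(T(381) + 364851) = sqrt(-136 + 364851) = sqrt(364715)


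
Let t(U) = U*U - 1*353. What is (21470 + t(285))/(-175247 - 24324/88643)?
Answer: -9071901906/15534444145 ≈ -0.58399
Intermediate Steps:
t(U) = -353 + U² (t(U) = U² - 353 = -353 + U²)
(21470 + t(285))/(-175247 - 24324/88643) = (21470 + (-353 + 285²))/(-175247 - 24324/88643) = (21470 + (-353 + 81225))/(-175247 - 24324*1/88643) = (21470 + 80872)/(-175247 - 24324/88643) = 102342/(-15534444145/88643) = 102342*(-88643/15534444145) = -9071901906/15534444145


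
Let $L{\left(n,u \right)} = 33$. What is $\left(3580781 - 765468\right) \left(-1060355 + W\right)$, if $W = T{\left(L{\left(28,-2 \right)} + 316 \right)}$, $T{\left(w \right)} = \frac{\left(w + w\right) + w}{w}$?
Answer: $-2985222770176$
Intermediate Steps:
$T{\left(w \right)} = 3$ ($T{\left(w \right)} = \frac{2 w + w}{w} = \frac{3 w}{w} = 3$)
$W = 3$
$\left(3580781 - 765468\right) \left(-1060355 + W\right) = \left(3580781 - 765468\right) \left(-1060355 + 3\right) = \left(3580781 - 765468\right) \left(-1060352\right) = 2815313 \left(-1060352\right) = -2985222770176$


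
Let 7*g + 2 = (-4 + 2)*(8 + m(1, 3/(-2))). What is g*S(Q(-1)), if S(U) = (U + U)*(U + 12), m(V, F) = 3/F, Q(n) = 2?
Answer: -112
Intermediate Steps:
S(U) = 2*U*(12 + U) (S(U) = (2*U)*(12 + U) = 2*U*(12 + U))
g = -2 (g = -2/7 + ((-4 + 2)*(8 + 3/((3/(-2)))))/7 = -2/7 + (-2*(8 + 3/((3*(-1/2)))))/7 = -2/7 + (-2*(8 + 3/(-3/2)))/7 = -2/7 + (-2*(8 + 3*(-2/3)))/7 = -2/7 + (-2*(8 - 2))/7 = -2/7 + (-2*6)/7 = -2/7 + (1/7)*(-12) = -2/7 - 12/7 = -2)
g*S(Q(-1)) = -4*2*(12 + 2) = -4*2*14 = -2*56 = -112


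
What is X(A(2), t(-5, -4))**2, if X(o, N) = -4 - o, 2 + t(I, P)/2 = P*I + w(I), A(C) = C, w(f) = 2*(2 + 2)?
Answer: 36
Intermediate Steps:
w(f) = 8 (w(f) = 2*4 = 8)
t(I, P) = 12 + 2*I*P (t(I, P) = -4 + 2*(P*I + 8) = -4 + 2*(I*P + 8) = -4 + 2*(8 + I*P) = -4 + (16 + 2*I*P) = 12 + 2*I*P)
X(A(2), t(-5, -4))**2 = (-4 - 1*2)**2 = (-4 - 2)**2 = (-6)**2 = 36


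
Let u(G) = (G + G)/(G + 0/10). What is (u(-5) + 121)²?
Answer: 15129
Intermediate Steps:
u(G) = 2 (u(G) = (2*G)/(G + 0*(⅒)) = (2*G)/(G + 0) = (2*G)/G = 2)
(u(-5) + 121)² = (2 + 121)² = 123² = 15129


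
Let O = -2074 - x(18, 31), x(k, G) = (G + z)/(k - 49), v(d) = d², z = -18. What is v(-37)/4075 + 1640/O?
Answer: -119172311/261945075 ≈ -0.45495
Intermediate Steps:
x(k, G) = (-18 + G)/(-49 + k) (x(k, G) = (G - 18)/(k - 49) = (-18 + G)/(-49 + k))
O = -64281/31 (O = -2074 - (-18 + 31)/(-49 + 18) = -2074 - 13/(-31) = -2074 - (-1)*13/31 = -2074 - 1*(-13/31) = -2074 + 13/31 = -64281/31 ≈ -2073.6)
v(-37)/4075 + 1640/O = (-37)²/4075 + 1640/(-64281/31) = 1369*(1/4075) + 1640*(-31/64281) = 1369/4075 - 50840/64281 = -119172311/261945075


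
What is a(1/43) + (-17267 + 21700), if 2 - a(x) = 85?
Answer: 4350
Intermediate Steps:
a(x) = -83 (a(x) = 2 - 1*85 = 2 - 85 = -83)
a(1/43) + (-17267 + 21700) = -83 + (-17267 + 21700) = -83 + 4433 = 4350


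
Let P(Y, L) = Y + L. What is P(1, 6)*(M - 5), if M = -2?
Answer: -49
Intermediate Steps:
P(Y, L) = L + Y
P(1, 6)*(M - 5) = (6 + 1)*(-2 - 5) = 7*(-7) = -49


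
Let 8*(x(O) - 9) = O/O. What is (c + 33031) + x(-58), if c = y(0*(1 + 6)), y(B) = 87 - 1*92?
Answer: 264281/8 ≈ 33035.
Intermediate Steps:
x(O) = 73/8 (x(O) = 9 + (O/O)/8 = 9 + (⅛)*1 = 9 + ⅛ = 73/8)
y(B) = -5 (y(B) = 87 - 92 = -5)
c = -5
(c + 33031) + x(-58) = (-5 + 33031) + 73/8 = 33026 + 73/8 = 264281/8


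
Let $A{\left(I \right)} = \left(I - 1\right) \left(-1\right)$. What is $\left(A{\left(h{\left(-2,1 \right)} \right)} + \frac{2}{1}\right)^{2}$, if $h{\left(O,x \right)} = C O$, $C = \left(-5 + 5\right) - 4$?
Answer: $25$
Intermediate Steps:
$C = -4$ ($C = 0 - 4 = -4$)
$h{\left(O,x \right)} = - 4 O$
$A{\left(I \right)} = 1 - I$ ($A{\left(I \right)} = \left(-1 + I\right) \left(-1\right) = 1 - I$)
$\left(A{\left(h{\left(-2,1 \right)} \right)} + \frac{2}{1}\right)^{2} = \left(\left(1 - \left(-4\right) \left(-2\right)\right) + \frac{2}{1}\right)^{2} = \left(\left(1 - 8\right) + 2 \cdot 1\right)^{2} = \left(\left(1 - 8\right) + 2\right)^{2} = \left(-7 + 2\right)^{2} = \left(-5\right)^{2} = 25$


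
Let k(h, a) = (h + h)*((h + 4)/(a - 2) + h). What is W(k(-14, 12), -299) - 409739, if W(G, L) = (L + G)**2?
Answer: -395098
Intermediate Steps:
k(h, a) = 2*h*(h + (4 + h)/(-2 + a)) (k(h, a) = (2*h)*((4 + h)/(-2 + a) + h) = (2*h)*(h + (4 + h)/(-2 + a)) = 2*h*(h + (4 + h)/(-2 + a)))
W(G, L) = (G + L)**2
W(k(-14, 12), -299) - 409739 = (2*(-14)*(4 - 1*(-14) + 12*(-14))/(-2 + 12) - 299)**2 - 409739 = (2*(-14)*(4 + 14 - 168)/10 - 299)**2 - 409739 = (2*(-14)*(1/10)*(-150) - 299)**2 - 409739 = (420 - 299)**2 - 409739 = 121**2 - 409739 = 14641 - 409739 = -395098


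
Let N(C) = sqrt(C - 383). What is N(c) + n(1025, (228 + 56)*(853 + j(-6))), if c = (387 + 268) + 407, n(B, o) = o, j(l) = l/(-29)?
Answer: 7027012/29 + sqrt(679) ≈ 2.4234e+5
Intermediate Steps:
j(l) = -l/29 (j(l) = l*(-1/29) = -l/29)
c = 1062 (c = 655 + 407 = 1062)
N(C) = sqrt(-383 + C)
N(c) + n(1025, (228 + 56)*(853 + j(-6))) = sqrt(-383 + 1062) + (228 + 56)*(853 - 1/29*(-6)) = sqrt(679) + 284*(853 + 6/29) = sqrt(679) + 284*(24743/29) = sqrt(679) + 7027012/29 = 7027012/29 + sqrt(679)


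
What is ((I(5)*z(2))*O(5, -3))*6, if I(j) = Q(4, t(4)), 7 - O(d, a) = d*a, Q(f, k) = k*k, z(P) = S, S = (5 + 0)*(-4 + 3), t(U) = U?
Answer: -10560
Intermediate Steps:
S = -5 (S = 5*(-1) = -5)
z(P) = -5
Q(f, k) = k**2
O(d, a) = 7 - a*d (O(d, a) = 7 - d*a = 7 - a*d)
I(j) = 16 (I(j) = 4**2 = 16)
((I(5)*z(2))*O(5, -3))*6 = ((16*(-5))*(7 - 1*(-3)*5))*6 = -80*(7 + 15)*6 = -80*22*6 = -1760*6 = -10560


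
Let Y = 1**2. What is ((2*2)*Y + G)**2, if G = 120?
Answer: 15376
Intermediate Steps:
Y = 1
((2*2)*Y + G)**2 = ((2*2)*1 + 120)**2 = (4*1 + 120)**2 = (4 + 120)**2 = 124**2 = 15376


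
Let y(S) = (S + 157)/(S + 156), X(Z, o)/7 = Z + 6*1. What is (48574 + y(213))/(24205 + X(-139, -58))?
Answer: 8962088/4294053 ≈ 2.0871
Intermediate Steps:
X(Z, o) = 42 + 7*Z (X(Z, o) = 7*(Z + 6*1) = 7*(Z + 6) = 7*(6 + Z) = 42 + 7*Z)
y(S) = (157 + S)/(156 + S)
(48574 + y(213))/(24205 + X(-139, -58)) = (48574 + (157 + 213)/(156 + 213))/(24205 + (42 + 7*(-139))) = (48574 + 370/369)/(24205 + (42 - 973)) = (48574 + (1/369)*370)/(24205 - 931) = (48574 + 370/369)/23274 = (17924176/369)*(1/23274) = 8962088/4294053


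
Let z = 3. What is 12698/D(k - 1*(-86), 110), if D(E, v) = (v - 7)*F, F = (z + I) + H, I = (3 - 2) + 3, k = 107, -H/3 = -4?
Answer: 12698/1957 ≈ 6.4885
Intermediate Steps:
H = 12 (H = -3*(-4) = 12)
I = 4 (I = 1 + 3 = 4)
F = 19 (F = (3 + 4) + 12 = 7 + 12 = 19)
D(E, v) = -133 + 19*v (D(E, v) = (v - 7)*19 = (-7 + v)*19 = -133 + 19*v)
12698/D(k - 1*(-86), 110) = 12698/(-133 + 19*110) = 12698/(-133 + 2090) = 12698/1957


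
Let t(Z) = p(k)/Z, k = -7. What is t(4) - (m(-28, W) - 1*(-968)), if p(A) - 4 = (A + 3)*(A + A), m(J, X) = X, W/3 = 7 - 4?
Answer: -962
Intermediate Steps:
W = 9 (W = 3*(7 - 4) = 3*3 = 9)
p(A) = 4 + 2*A*(3 + A) (p(A) = 4 + (A + 3)*(A + A) = 4 + (3 + A)*(2*A) = 4 + 2*A*(3 + A))
t(Z) = 60/Z (t(Z) = (4 + 2*(-7)² + 6*(-7))/Z = (4 + 2*49 - 42)/Z = (4 + 98 - 42)/Z = 60/Z)
t(4) - (m(-28, W) - 1*(-968)) = 60/4 - (9 - 1*(-968)) = 60*(¼) - (9 + 968) = 15 - 1*977 = 15 - 977 = -962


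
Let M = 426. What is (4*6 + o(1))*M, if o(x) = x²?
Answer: 10650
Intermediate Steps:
(4*6 + o(1))*M = (4*6 + 1²)*426 = (24 + 1)*426 = 25*426 = 10650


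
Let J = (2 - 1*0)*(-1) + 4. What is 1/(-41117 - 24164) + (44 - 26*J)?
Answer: -522249/65281 ≈ -8.0000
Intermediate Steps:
J = 2 (J = (2 + 0)*(-1) + 4 = 2*(-1) + 4 = -2 + 4 = 2)
1/(-41117 - 24164) + (44 - 26*J) = 1/(-41117 - 24164) + (44 - 26*2) = 1/(-65281) + (44 - 52) = -1/65281 - 8 = -522249/65281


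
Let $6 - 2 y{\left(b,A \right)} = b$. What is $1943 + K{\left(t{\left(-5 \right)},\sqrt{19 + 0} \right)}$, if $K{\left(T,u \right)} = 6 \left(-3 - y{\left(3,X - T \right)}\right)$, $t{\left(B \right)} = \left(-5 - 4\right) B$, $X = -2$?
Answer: $1916$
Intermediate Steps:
$y{\left(b,A \right)} = 3 - \frac{b}{2}$
$t{\left(B \right)} = - 9 B$
$K{\left(T,u \right)} = -27$ ($K{\left(T,u \right)} = 6 \left(-3 - \left(3 - \frac{3}{2}\right)\right) = 6 \left(-3 - \frac{3}{2}\right) = 6 \left(- \frac{9}{2}\right) = -27$)
$1943 + K{\left(t{\left(-5 \right)},\sqrt{19 + 0} \right)} = 1943 - 27 = 1916$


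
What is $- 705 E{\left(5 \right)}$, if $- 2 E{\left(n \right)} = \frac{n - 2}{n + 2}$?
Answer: $\frac{2115}{14} \approx 151.07$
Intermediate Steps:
$E{\left(n \right)} = - \frac{-2 + n}{2 \left(2 + n\right)}$ ($E{\left(n \right)} = - \frac{\left(n - 2\right) \frac{1}{n + 2}}{2} = - \frac{\left(-2 + n\right) \frac{1}{2 + n}}{2} = - \frac{\frac{1}{2 + n} \left(-2 + n\right)}{2} = - \frac{-2 + n}{2 \left(2 + n\right)}$)
$- 705 E{\left(5 \right)} = - 705 \frac{2 - 5}{2 \left(2 + 5\right)} = - 705 \frac{2 - 5}{2 \cdot 7} = - 705 \cdot \frac{1}{2} \cdot \frac{1}{7} \left(-3\right) = \left(-705\right) \left(- \frac{3}{14}\right) = \frac{2115}{14}$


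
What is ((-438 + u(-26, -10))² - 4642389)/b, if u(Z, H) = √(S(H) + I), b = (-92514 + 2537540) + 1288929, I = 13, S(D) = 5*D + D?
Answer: -4642389/3733955 + (438 - I*√47)²/3733955 ≈ -1.1919 - 0.0016084*I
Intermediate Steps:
S(D) = 6*D
b = 3733955 (b = 2445026 + 1288929 = 3733955)
u(Z, H) = √(13 + 6*H) (u(Z, H) = √(6*H + 13) = √(13 + 6*H))
((-438 + u(-26, -10))² - 4642389)/b = ((-438 + √(13 + 6*(-10)))² - 4642389)/3733955 = ((-438 + √(13 - 60))² - 4642389)*(1/3733955) = ((-438 + √(-47))² - 4642389)*(1/3733955) = ((-438 + I*√47)² - 4642389)*(1/3733955) = (-4642389 + (-438 + I*√47)²)*(1/3733955) = -4642389/3733955 + (-438 + I*√47)²/3733955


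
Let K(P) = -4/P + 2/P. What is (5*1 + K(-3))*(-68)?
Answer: -1156/3 ≈ -385.33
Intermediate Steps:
K(P) = -2/P
(5*1 + K(-3))*(-68) = (5*1 - 2/(-3))*(-68) = (5 - 2*(-⅓))*(-68) = (5 + ⅔)*(-68) = (17/3)*(-68) = -1156/3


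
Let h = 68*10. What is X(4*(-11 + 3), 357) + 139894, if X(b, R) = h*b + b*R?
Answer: 106710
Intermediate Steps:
h = 680
X(b, R) = 680*b + R*b (X(b, R) = 680*b + b*R = 680*b + R*b)
X(4*(-11 + 3), 357) + 139894 = (4*(-11 + 3))*(680 + 357) + 139894 = (4*(-8))*1037 + 139894 = -32*1037 + 139894 = -33184 + 139894 = 106710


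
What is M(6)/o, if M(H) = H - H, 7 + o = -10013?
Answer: 0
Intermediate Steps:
o = -10020 (o = -7 - 10013 = -10020)
M(H) = 0
M(6)/o = 0/(-10020) = 0*(-1/10020) = 0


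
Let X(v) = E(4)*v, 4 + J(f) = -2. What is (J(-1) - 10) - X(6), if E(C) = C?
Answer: -40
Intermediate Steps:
J(f) = -6 (J(f) = -4 - 2 = -6)
X(v) = 4*v
(J(-1) - 10) - X(6) = (-6 - 10) - 4*6 = -16 - 1*24 = -16 - 24 = -40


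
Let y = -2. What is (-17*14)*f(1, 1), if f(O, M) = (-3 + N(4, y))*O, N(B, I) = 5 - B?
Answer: 476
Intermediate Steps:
f(O, M) = -2*O (f(O, M) = (-3 + (5 - 1*4))*O = (-3 + (5 - 4))*O = (-3 + 1)*O = -2*O)
(-17*14)*f(1, 1) = (-17*14)*(-2*1) = -238*(-2) = 476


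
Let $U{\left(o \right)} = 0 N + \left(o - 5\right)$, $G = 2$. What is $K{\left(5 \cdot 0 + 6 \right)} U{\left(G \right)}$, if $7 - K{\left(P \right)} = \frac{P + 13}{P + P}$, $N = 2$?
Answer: $- \frac{65}{4} \approx -16.25$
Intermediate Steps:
$U{\left(o \right)} = -5 + o$ ($U{\left(o \right)} = 0 \cdot 2 + \left(o - 5\right) = 0 + \left(-5 + o\right) = -5 + o$)
$K{\left(P \right)} = 7 - \frac{13 + P}{2 P}$ ($K{\left(P \right)} = 7 - \frac{P + 13}{P + P} = 7 - \frac{13 + P}{2 P}$)
$K{\left(5 \cdot 0 + 6 \right)} U{\left(G \right)} = \frac{13 \left(-1 + \left(5 \cdot 0 + 6\right)\right)}{2 \left(5 \cdot 0 + 6\right)} \left(-5 + 2\right) = \frac{13 \left(-1 + \left(0 + 6\right)\right)}{2 \left(0 + 6\right)} \left(-3\right) = \frac{13 \left(-1 + 6\right)}{2 \cdot 6} \left(-3\right) = \frac{13}{2} \cdot \frac{1}{6} \cdot 5 \left(-3\right) = \frac{65}{12} \left(-3\right) = - \frac{65}{4}$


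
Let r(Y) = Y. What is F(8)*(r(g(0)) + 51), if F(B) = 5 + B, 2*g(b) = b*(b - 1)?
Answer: 663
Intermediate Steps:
g(b) = b*(-1 + b)/2 (g(b) = (b*(b - 1))/2 = (b*(-1 + b))/2 = b*(-1 + b)/2)
F(8)*(r(g(0)) + 51) = (5 + 8)*((½)*0*(-1 + 0) + 51) = 13*((½)*0*(-1) + 51) = 13*(0 + 51) = 13*51 = 663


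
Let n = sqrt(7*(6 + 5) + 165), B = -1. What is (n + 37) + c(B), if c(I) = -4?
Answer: 33 + 11*sqrt(2) ≈ 48.556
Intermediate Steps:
n = 11*sqrt(2) (n = sqrt(7*11 + 165) = sqrt(77 + 165) = sqrt(242) = 11*sqrt(2) ≈ 15.556)
(n + 37) + c(B) = (11*sqrt(2) + 37) - 4 = (37 + 11*sqrt(2)) - 4 = 33 + 11*sqrt(2)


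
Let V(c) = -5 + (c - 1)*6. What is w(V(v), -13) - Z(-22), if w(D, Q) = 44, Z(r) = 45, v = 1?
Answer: -1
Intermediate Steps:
V(c) = -11 + 6*c (V(c) = -5 + (-1 + c)*6 = -5 + (-6 + 6*c) = -11 + 6*c)
w(V(v), -13) - Z(-22) = 44 - 1*45 = 44 - 45 = -1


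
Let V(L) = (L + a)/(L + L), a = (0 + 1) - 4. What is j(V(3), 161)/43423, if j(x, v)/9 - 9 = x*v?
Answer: 81/43423 ≈ 0.0018654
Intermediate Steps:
a = -3 (a = 1 - 4 = -3)
V(L) = (-3 + L)/(2*L) (V(L) = (L - 3)/(L + L) = (-3 + L)/((2*L)) = (-3 + L)*(1/(2*L)) = (-3 + L)/(2*L))
j(x, v) = 81 + 9*v*x (j(x, v) = 81 + 9*(x*v) = 81 + 9*(v*x) = 81 + 9*v*x)
j(V(3), 161)/43423 = (81 + 9*161*((½)*(-3 + 3)/3))/43423 = (81 + 9*161*((½)*(⅓)*0))*(1/43423) = (81 + 9*161*0)*(1/43423) = (81 + 0)*(1/43423) = 81*(1/43423) = 81/43423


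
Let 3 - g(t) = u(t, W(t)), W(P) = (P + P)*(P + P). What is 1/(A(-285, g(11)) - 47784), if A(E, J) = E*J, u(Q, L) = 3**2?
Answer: -1/46074 ≈ -2.1704e-5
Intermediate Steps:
W(P) = 4*P**2 (W(P) = (2*P)*(2*P) = 4*P**2)
u(Q, L) = 9
g(t) = -6 (g(t) = 3 - 1*9 = 3 - 9 = -6)
1/(A(-285, g(11)) - 47784) = 1/(-285*(-6) - 47784) = 1/(1710 - 47784) = 1/(-46074) = -1/46074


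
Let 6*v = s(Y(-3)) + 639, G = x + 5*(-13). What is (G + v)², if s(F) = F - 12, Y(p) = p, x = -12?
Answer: 729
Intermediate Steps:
G = -77 (G = -12 + 5*(-13) = -12 - 65 = -77)
s(F) = -12 + F
v = 104 (v = ((-12 - 3) + 639)/6 = (-15 + 639)/6 = (⅙)*624 = 104)
(G + v)² = (-77 + 104)² = 27² = 729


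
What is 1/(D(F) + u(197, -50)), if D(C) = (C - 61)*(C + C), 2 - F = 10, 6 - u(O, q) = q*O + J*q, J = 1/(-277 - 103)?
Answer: 38/416475 ≈ 9.1242e-5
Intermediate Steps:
J = -1/380 (J = 1/(-380) = -1/380 ≈ -0.0026316)
u(O, q) = 6 + q/380 - O*q (u(O, q) = 6 - (q*O - q/380) = 6 - (O*q - q/380) = 6 - (-q/380 + O*q) = 6 + (q/380 - O*q) = 6 + q/380 - O*q)
F = -8 (F = 2 - 1*10 = 2 - 10 = -8)
D(C) = 2*C*(-61 + C) (D(C) = (-61 + C)*(2*C) = 2*C*(-61 + C))
1/(D(F) + u(197, -50)) = 1/(2*(-8)*(-61 - 8) + (6 + (1/380)*(-50) - 1*197*(-50))) = 1/(2*(-8)*(-69) + (6 - 5/38 + 9850)) = 1/(1104 + 374523/38) = 1/(416475/38) = 38/416475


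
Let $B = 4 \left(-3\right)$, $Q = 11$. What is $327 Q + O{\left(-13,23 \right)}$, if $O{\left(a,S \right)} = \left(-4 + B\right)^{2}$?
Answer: $3853$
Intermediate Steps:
$B = -12$
$O{\left(a,S \right)} = 256$ ($O{\left(a,S \right)} = \left(-4 - 12\right)^{2} = \left(-16\right)^{2} = 256$)
$327 Q + O{\left(-13,23 \right)} = 327 \cdot 11 + 256 = 3597 + 256 = 3853$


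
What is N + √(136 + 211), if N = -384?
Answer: -384 + √347 ≈ -365.37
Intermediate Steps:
N + √(136 + 211) = -384 + √(136 + 211) = -384 + √347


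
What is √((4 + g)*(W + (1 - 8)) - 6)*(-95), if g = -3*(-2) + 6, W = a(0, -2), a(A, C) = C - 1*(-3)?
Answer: -95*I*√102 ≈ -959.45*I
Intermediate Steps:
a(A, C) = 3 + C (a(A, C) = C + 3 = 3 + C)
W = 1 (W = 3 - 2 = 1)
g = 12 (g = 6 + 6 = 12)
√((4 + g)*(W + (1 - 8)) - 6)*(-95) = √((4 + 12)*(1 + (1 - 8)) - 6)*(-95) = √(16*(1 - 7) - 6)*(-95) = √(16*(-6) - 6)*(-95) = √(-96 - 6)*(-95) = √(-102)*(-95) = (I*√102)*(-95) = -95*I*√102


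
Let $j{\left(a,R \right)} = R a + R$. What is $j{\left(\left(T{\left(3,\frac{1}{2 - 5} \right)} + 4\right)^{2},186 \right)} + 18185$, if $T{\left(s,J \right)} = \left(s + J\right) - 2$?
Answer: $\frac{67265}{3} \approx 22422.0$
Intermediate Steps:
$T{\left(s,J \right)} = -2 + J + s$ ($T{\left(s,J \right)} = \left(J + s\right) - 2 = -2 + J + s$)
$j{\left(a,R \right)} = R + R a$
$j{\left(\left(T{\left(3,\frac{1}{2 - 5} \right)} + 4\right)^{2},186 \right)} + 18185 = 186 \left(1 + \left(\left(-2 + \frac{1}{2 - 5} + 3\right) + 4\right)^{2}\right) + 18185 = 186 \left(1 + \left(\left(-2 + \frac{1}{-3} + 3\right) + 4\right)^{2}\right) + 18185 = 186 \left(1 + \left(\left(-2 - \frac{1}{3} + 3\right) + 4\right)^{2}\right) + 18185 = 186 \left(1 + \left(\frac{2}{3} + 4\right)^{2}\right) + 18185 = 186 \left(1 + \left(\frac{14}{3}\right)^{2}\right) + 18185 = 186 \left(1 + \frac{196}{9}\right) + 18185 = 186 \cdot \frac{205}{9} + 18185 = \frac{12710}{3} + 18185 = \frac{67265}{3}$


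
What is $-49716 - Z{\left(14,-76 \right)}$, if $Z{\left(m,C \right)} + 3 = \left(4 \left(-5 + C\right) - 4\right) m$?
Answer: $-45121$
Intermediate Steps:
$Z{\left(m,C \right)} = -3 + m \left(-24 + 4 C\right)$ ($Z{\left(m,C \right)} = -3 + \left(4 \left(-5 + C\right) - 4\right) m = -3 + \left(\left(-20 + 4 C\right) - 4\right) m = -3 + \left(-24 + 4 C\right) m = -3 + m \left(-24 + 4 C\right)$)
$-49716 - Z{\left(14,-76 \right)} = -49716 - \left(-3 - 336 + 4 \left(-76\right) 14\right) = -49716 - \left(-3 - 336 - 4256\right) = -49716 - -4595 = -49716 + 4595 = -45121$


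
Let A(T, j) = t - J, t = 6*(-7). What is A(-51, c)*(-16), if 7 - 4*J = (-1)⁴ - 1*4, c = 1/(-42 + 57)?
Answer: 712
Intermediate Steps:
t = -42
c = 1/15 ≈ 0.066667
J = 5/2 (J = 7/4 - ((-1)⁴ - 1*4)/4 = 7/4 - (1 - 4)/4 = 7/4 - ¼*(-3) = 7/4 + ¾ = 5/2 ≈ 2.5000)
A(T, j) = -89/2 (A(T, j) = -42 - 1*5/2 = -42 - 5/2 = -89/2)
A(-51, c)*(-16) = -89/2*(-16) = 712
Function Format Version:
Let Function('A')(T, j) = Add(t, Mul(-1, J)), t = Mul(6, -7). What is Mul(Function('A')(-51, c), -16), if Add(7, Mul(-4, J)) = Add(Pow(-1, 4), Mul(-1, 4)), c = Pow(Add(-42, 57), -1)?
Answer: 712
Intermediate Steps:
t = -42
c = Rational(1, 15) (c = Pow(15, -1) = Rational(1, 15) ≈ 0.066667)
J = Rational(5, 2) (J = Add(Rational(7, 4), Mul(Rational(-1, 4), Add(Pow(-1, 4), Mul(-1, 4)))) = Add(Rational(7, 4), Mul(Rational(-1, 4), Add(1, -4))) = Add(Rational(7, 4), Mul(Rational(-1, 4), -3)) = Add(Rational(7, 4), Rational(3, 4)) = Rational(5, 2) ≈ 2.5000)
Function('A')(T, j) = Rational(-89, 2) (Function('A')(T, j) = Add(-42, Mul(-1, Rational(5, 2))) = Add(-42, Rational(-5, 2)) = Rational(-89, 2))
Mul(Function('A')(-51, c), -16) = Mul(Rational(-89, 2), -16) = 712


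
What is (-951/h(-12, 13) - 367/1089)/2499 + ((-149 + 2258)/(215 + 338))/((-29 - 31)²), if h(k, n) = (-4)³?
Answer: 337629731/49140907200 ≈ 0.0068706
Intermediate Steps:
h(k, n) = -64
(-951/h(-12, 13) - 367/1089)/2499 + ((-149 + 2258)/(215 + 338))/((-29 - 31)²) = (-951/(-64) - 367/1089)/2499 + ((-149 + 2258)/(215 + 338))/((-29 - 31)²) = (-951*(-1/64) - 367*1/1089)*(1/2499) + (2109/553)/((-60)²) = (951/64 - 367/1089)*(1/2499) + (2109*(1/553))/3600 = (1012151/69696)*(1/2499) + (2109/553)*(1/3600) = 144593/24881472 + 703/663600 = 337629731/49140907200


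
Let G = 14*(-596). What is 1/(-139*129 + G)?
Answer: -1/26275 ≈ -3.8059e-5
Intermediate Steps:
G = -8344
1/(-139*129 + G) = 1/(-139*129 - 8344) = 1/(-17931 - 8344) = 1/(-26275) = -1/26275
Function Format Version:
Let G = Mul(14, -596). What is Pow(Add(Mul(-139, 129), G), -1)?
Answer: Rational(-1, 26275) ≈ -3.8059e-5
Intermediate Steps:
G = -8344
Pow(Add(Mul(-139, 129), G), -1) = Pow(Add(Mul(-139, 129), -8344), -1) = Pow(Add(-17931, -8344), -1) = Pow(-26275, -1) = Rational(-1, 26275)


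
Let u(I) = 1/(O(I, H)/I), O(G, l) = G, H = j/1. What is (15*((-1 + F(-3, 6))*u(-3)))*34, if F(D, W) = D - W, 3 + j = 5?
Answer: -5100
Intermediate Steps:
j = 2 (j = -3 + 5 = 2)
H = 2 (H = 2/1 = 2*1 = 2)
u(I) = 1 (u(I) = 1/(I/I) = 1/1 = 1)
(15*((-1 + F(-3, 6))*u(-3)))*34 = (15*((-1 + (-3 - 1*6))*1))*34 = (15*((-1 + (-3 - 6))*1))*34 = (15*((-1 - 9)*1))*34 = (15*(-10*1))*34 = (15*(-10))*34 = -150*34 = -5100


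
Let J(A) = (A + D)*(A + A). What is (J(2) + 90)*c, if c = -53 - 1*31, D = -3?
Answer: -7224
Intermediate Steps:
c = -84 (c = -53 - 31 = -84)
J(A) = 2*A*(-3 + A) (J(A) = (A - 3)*(A + A) = (-3 + A)*(2*A) = 2*A*(-3 + A))
(J(2) + 90)*c = (2*2*(-3 + 2) + 90)*(-84) = (2*2*(-1) + 90)*(-84) = (-4 + 90)*(-84) = 86*(-84) = -7224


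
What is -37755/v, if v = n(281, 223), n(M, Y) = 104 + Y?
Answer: -12585/109 ≈ -115.46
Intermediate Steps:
v = 327 (v = 104 + 223 = 327)
-37755/v = -37755/327 = -37755*1/327 = -12585/109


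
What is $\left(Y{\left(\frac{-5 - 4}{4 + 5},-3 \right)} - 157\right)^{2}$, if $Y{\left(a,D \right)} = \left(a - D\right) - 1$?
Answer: $24336$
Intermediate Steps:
$Y{\left(a,D \right)} = -1 + a - D$ ($Y{\left(a,D \right)} = \left(a - D\right) - 1 = -1 + a - D$)
$\left(Y{\left(\frac{-5 - 4}{4 + 5},-3 \right)} - 157\right)^{2} = \left(\left(-1 + \frac{-5 - 4}{4 + 5} - -3\right) - 157\right)^{2} = \left(\left(-1 - \frac{9}{9} + 3\right) - 157\right)^{2} = \left(\left(-1 - 1 + 3\right) - 157\right)^{2} = \left(1 - 157\right)^{2} = \left(-156\right)^{2} = 24336$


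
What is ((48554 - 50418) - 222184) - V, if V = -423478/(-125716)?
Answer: -14083420923/62858 ≈ -2.2405e+5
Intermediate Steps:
V = 211739/62858 (V = -423478*(-1/125716) = 211739/62858 ≈ 3.3685)
((48554 - 50418) - 222184) - V = ((48554 - 50418) - 222184) - 1*211739/62858 = (-1864 - 222184) - 211739/62858 = -224048 - 211739/62858 = -14083420923/62858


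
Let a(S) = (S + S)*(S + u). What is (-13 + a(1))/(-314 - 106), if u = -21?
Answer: 53/420 ≈ 0.12619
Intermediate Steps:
a(S) = 2*S*(-21 + S) (a(S) = (S + S)*(S - 21) = (2*S)*(-21 + S) = 2*S*(-21 + S))
(-13 + a(1))/(-314 - 106) = (-13 + 2*1*(-21 + 1))/(-314 - 106) = (-13 + 2*1*(-20))/(-420) = (-13 - 40)*(-1/420) = -53*(-1/420) = 53/420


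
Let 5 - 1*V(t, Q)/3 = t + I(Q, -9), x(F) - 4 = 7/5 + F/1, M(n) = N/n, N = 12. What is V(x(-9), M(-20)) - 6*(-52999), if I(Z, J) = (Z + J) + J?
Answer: 1590378/5 ≈ 3.1808e+5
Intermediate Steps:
I(Z, J) = Z + 2*J (I(Z, J) = (J + Z) + J = Z + 2*J)
M(n) = 12/n
x(F) = 27/5 + F (x(F) = 4 + (7/5 + F/1) = 4 + (7*(⅕) + F*1) = 4 + (7/5 + F) = 27/5 + F)
V(t, Q) = 69 - 3*Q - 3*t (V(t, Q) = 15 - 3*(t + (Q + 2*(-9))) = 15 - 3*(t + (Q - 18)) = 15 - 3*(t + (-18 + Q)) = 15 - 3*(-18 + Q + t) = 15 + (54 - 3*Q - 3*t) = 69 - 3*Q - 3*t)
V(x(-9), M(-20)) - 6*(-52999) = (69 - 36/(-20) - 3*(27/5 - 9)) - 6*(-52999) = (69 - 36*(-1)/20 - 3*(-18/5)) - 1*(-317994) = (69 - 3*(-⅗) + 54/5) + 317994 = (69 + 9/5 + 54/5) + 317994 = 408/5 + 317994 = 1590378/5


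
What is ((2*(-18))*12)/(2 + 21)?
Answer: -432/23 ≈ -18.783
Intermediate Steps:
((2*(-18))*12)/(2 + 21) = (-36*12)/23 = (1/23)*(-432) = -432/23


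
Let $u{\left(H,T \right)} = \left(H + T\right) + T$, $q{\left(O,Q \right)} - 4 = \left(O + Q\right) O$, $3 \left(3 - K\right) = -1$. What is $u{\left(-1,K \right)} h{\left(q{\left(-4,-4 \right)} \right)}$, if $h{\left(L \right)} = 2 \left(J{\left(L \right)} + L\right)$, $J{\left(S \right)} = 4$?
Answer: $\frac{1360}{3} \approx 453.33$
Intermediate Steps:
$K = \frac{10}{3}$ ($K = 3 - - \frac{1}{3} = 3 + \frac{1}{3} = \frac{10}{3} \approx 3.3333$)
$q{\left(O,Q \right)} = 4 + O \left(O + Q\right)$ ($q{\left(O,Q \right)} = 4 + \left(O + Q\right) O = 4 + O \left(O + Q\right)$)
$u{\left(H,T \right)} = H + 2 T$
$h{\left(L \right)} = 8 + 2 L$ ($h{\left(L \right)} = 2 \left(4 + L\right) = 8 + 2 L$)
$u{\left(-1,K \right)} h{\left(q{\left(-4,-4 \right)} \right)} = \left(-1 + 2 \cdot \frac{10}{3}\right) \left(8 + 2 \left(4 + \left(-4\right)^{2} - -16\right)\right) = \left(-1 + \frac{20}{3}\right) \left(8 + 2 \left(4 + 16 + 16\right)\right) = \frac{17 \left(8 + 2 \cdot 36\right)}{3} = \frac{17 \left(8 + 72\right)}{3} = \frac{17}{3} \cdot 80 = \frac{1360}{3}$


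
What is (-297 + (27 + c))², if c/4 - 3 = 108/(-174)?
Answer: 57062916/841 ≈ 67851.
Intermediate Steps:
c = 276/29 (c = 12 + 4*(108/(-174)) = 12 + 4*(108*(-1/174)) = 12 + 4*(-18/29) = 12 - 72/29 = 276/29 ≈ 9.5172)
(-297 + (27 + c))² = (-297 + (27 + 276/29))² = (-297 + 1059/29)² = (-7554/29)² = 57062916/841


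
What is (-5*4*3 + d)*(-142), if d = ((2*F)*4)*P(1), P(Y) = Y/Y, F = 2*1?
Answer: 6248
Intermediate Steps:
F = 2
P(Y) = 1
d = 16 (d = ((2*2)*4)*1 = (4*4)*1 = 16*1 = 16)
(-5*4*3 + d)*(-142) = (-5*4*3 + 16)*(-142) = (-20*3 + 16)*(-142) = (-60 + 16)*(-142) = -44*(-142) = 6248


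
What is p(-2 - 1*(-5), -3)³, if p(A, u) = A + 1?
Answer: 64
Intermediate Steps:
p(A, u) = 1 + A
p(-2 - 1*(-5), -3)³ = (1 + (-2 - 1*(-5)))³ = (1 + (-2 + 5))³ = (1 + 3)³ = 4³ = 64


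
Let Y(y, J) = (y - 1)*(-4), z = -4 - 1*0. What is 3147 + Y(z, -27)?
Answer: 3167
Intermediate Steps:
z = -4 (z = -4 + 0 = -4)
Y(y, J) = 4 - 4*y (Y(y, J) = (-1 + y)*(-4) = 4 - 4*y)
3147 + Y(z, -27) = 3147 + (4 - 4*(-4)) = 3147 + (4 + 16) = 3147 + 20 = 3167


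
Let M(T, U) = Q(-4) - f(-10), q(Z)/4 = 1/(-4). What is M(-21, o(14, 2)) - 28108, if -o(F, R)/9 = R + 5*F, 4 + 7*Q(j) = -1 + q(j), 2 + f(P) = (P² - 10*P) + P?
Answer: -198078/7 ≈ -28297.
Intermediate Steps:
q(Z) = -1 (q(Z) = 4/(-4) = 4*(-¼) = -1)
f(P) = -2 + P² - 9*P (f(P) = -2 + ((P² - 10*P) + P) = -2 + (P² - 9*P) = -2 + P² - 9*P)
Q(j) = -6/7 (Q(j) = -4/7 + (-1 - 1)/7 = -4/7 + (⅐)*(-2) = -4/7 - 2/7 = -6/7)
o(F, R) = -45*F - 9*R (o(F, R) = -9*(R + 5*F) = -45*F - 9*R)
M(T, U) = -1322/7 (M(T, U) = -6/7 - (-2 + (-10)² - 9*(-10)) = -6/7 - (-2 + 100 + 90) = -6/7 - 1*188 = -6/7 - 188 = -1322/7)
M(-21, o(14, 2)) - 28108 = -1322/7 - 28108 = -198078/7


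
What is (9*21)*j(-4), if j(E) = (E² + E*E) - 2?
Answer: 5670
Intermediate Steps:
j(E) = -2 + 2*E² (j(E) = (E² + E²) - 2 = 2*E² - 2 = -2 + 2*E²)
(9*21)*j(-4) = (9*21)*(-2 + 2*(-4)²) = 189*(-2 + 2*16) = 189*(-2 + 32) = 189*30 = 5670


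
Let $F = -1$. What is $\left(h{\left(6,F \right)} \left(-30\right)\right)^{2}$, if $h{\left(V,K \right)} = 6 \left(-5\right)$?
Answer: $810000$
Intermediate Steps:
$h{\left(V,K \right)} = -30$
$\left(h{\left(6,F \right)} \left(-30\right)\right)^{2} = \left(\left(-30\right) \left(-30\right)\right)^{2} = 900^{2} = 810000$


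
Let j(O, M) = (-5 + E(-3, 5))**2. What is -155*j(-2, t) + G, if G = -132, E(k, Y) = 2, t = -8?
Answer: -1527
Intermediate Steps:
j(O, M) = 9 (j(O, M) = (-5 + 2)**2 = (-3)**2 = 9)
-155*j(-2, t) + G = -155*9 - 132 = -1395 - 132 = -1527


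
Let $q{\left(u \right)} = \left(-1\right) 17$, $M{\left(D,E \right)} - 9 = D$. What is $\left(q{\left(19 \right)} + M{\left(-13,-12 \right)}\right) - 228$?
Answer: $-249$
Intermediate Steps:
$M{\left(D,E \right)} = 9 + D$
$q{\left(u \right)} = -17$
$\left(q{\left(19 \right)} + M{\left(-13,-12 \right)}\right) - 228 = \left(-17 + \left(9 - 13\right)\right) - 228 = \left(-17 - 4\right) - 228 = -21 - 228 = -249$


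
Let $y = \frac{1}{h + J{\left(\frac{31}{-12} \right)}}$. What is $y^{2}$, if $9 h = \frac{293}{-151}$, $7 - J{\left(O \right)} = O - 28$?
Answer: $\frac{29550096}{41262203161} \approx 0.00071615$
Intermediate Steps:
$J{\left(O \right)} = 35 - O$ ($J{\left(O \right)} = 7 - \left(O - 28\right) = 7 - \left(-28 + O\right) = 35 - O$)
$h = - \frac{293}{1359}$ ($h = \frac{293 \frac{1}{-151}}{9} = \frac{293 \left(- \frac{1}{151}\right)}{9} = \frac{1}{9} \left(- \frac{293}{151}\right) = - \frac{293}{1359} \approx -0.2156$)
$y = \frac{5436}{203131}$ ($y = \frac{1}{- \frac{293}{1359} + \left(35 - \frac{31}{-12}\right)} = \frac{1}{- \frac{293}{1359} + \left(35 - 31 \left(- \frac{1}{12}\right)\right)} = \frac{1}{- \frac{293}{1359} + \left(35 - - \frac{31}{12}\right)} = \frac{1}{- \frac{293}{1359} + \left(35 + \frac{31}{12}\right)} = \frac{1}{- \frac{293}{1359} + \frac{451}{12}} = \frac{1}{\frac{203131}{5436}} = \frac{5436}{203131} \approx 0.026761$)
$y^{2} = \left(\frac{5436}{203131}\right)^{2} = \frac{29550096}{41262203161}$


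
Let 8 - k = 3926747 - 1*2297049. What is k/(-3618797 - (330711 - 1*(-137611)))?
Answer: 543230/1362373 ≈ 0.39874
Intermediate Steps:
k = -1629690 (k = 8 - (3926747 - 1*2297049) = 8 - (3926747 - 2297049) = 8 - 1*1629698 = 8 - 1629698 = -1629690)
k/(-3618797 - (330711 - 1*(-137611))) = -1629690/(-3618797 - (330711 - 1*(-137611))) = -1629690/(-3618797 - (330711 + 137611)) = -1629690/(-3618797 - 1*468322) = -1629690/(-3618797 - 468322) = -1629690/(-4087119) = -1629690*(-1/4087119) = 543230/1362373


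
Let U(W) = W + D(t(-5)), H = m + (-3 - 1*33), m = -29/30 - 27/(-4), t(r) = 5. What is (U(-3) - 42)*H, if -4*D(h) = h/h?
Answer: 328153/240 ≈ 1367.3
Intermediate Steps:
m = 347/60 (m = -29*1/30 - 27*(-¼) = -29/30 + 27/4 = 347/60 ≈ 5.7833)
D(h) = -¼ (D(h) = -h/(4*h) = -¼*1 = -¼)
H = -1813/60 (H = 347/60 + (-3 - 1*33) = 347/60 + (-3 - 33) = 347/60 - 36 = -1813/60 ≈ -30.217)
U(W) = -¼ + W (U(W) = W - ¼ = -¼ + W)
(U(-3) - 42)*H = ((-¼ - 3) - 42)*(-1813/60) = (-13/4 - 42)*(-1813/60) = -181/4*(-1813/60) = 328153/240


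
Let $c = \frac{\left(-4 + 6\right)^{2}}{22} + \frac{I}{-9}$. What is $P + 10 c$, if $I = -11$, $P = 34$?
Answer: $\frac{4756}{99} \approx 48.04$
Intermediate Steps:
$c = \frac{139}{99}$ ($c = \frac{\left(-4 + 6\right)^{2}}{22} - \frac{11}{-9} = 2^{2} \cdot \frac{1}{22} - - \frac{11}{9} = 4 \cdot \frac{1}{22} + \frac{11}{9} = \frac{2}{11} + \frac{11}{9} = \frac{139}{99} \approx 1.404$)
$P + 10 c = 34 + 10 \cdot \frac{139}{99} = 34 + \frac{1390}{99} = \frac{4756}{99}$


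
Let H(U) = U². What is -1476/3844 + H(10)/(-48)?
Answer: -28453/11532 ≈ -2.4673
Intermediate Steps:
-1476/3844 + H(10)/(-48) = -1476/3844 + 10²/(-48) = -1476*1/3844 + 100*(-1/48) = -369/961 - 25/12 = -28453/11532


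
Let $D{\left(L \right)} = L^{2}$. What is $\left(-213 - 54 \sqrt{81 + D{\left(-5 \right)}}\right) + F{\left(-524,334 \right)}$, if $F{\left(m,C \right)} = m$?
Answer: $-737 - 54 \sqrt{106} \approx -1293.0$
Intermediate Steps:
$\left(-213 - 54 \sqrt{81 + D{\left(-5 \right)}}\right) + F{\left(-524,334 \right)} = \left(-213 - 54 \sqrt{81 + \left(-5\right)^{2}}\right) - 524 = \left(-213 - 54 \sqrt{81 + 25}\right) - 524 = \left(-213 - 54 \sqrt{106}\right) - 524 = -737 - 54 \sqrt{106}$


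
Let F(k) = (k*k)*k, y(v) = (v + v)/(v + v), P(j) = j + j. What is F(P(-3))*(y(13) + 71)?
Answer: -15552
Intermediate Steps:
P(j) = 2*j
y(v) = 1 (y(v) = (2*v)/((2*v)) = (2*v)*(1/(2*v)) = 1)
F(k) = k³ (F(k) = k²*k = k³)
F(P(-3))*(y(13) + 71) = (2*(-3))³*(1 + 71) = (-6)³*72 = -216*72 = -15552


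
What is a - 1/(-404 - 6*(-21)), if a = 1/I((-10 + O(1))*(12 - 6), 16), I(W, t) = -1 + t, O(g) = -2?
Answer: 293/4170 ≈ 0.070264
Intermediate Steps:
a = 1/15 (a = 1/(-1 + 16) = 1/15 ≈ 0.066667)
a - 1/(-404 - 6*(-21)) = 1/15 - 1/(-404 - 6*(-21)) = 1/15 - 1/(-404 + 126) = 1/15 - 1/(-278) = 1/15 - 1*(-1/278) = 1/15 + 1/278 = 293/4170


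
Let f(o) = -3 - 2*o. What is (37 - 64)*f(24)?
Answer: 1377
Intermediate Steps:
(37 - 64)*f(24) = (37 - 64)*(-3 - 2*24) = -27*(-3 - 48) = -27*(-51) = 1377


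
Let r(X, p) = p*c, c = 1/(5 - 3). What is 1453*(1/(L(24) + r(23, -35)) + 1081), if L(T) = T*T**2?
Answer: 43371548715/27613 ≈ 1.5707e+6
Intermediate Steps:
c = 1/2 ≈ 0.50000
L(T) = T**3
r(X, p) = p/2 (r(X, p) = p*(1/2) = p/2)
1453*(1/(L(24) + r(23, -35)) + 1081) = 1453*(1/(24**3 + (1/2)*(-35)) + 1081) = 1453*(1/(13824 - 35/2) + 1081) = 1453*(1/(27613/2) + 1081) = 1453*(2/27613 + 1081) = 1453*(29849655/27613) = 43371548715/27613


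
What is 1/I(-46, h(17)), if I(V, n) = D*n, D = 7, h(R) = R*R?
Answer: 1/2023 ≈ 0.00049432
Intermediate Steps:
h(R) = R²
I(V, n) = 7*n
1/I(-46, h(17)) = 1/(7*17²) = 1/(7*289) = 1/2023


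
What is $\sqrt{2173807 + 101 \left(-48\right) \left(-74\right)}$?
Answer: $\sqrt{2532559} \approx 1591.4$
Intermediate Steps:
$\sqrt{2173807 + 101 \left(-48\right) \left(-74\right)} = \sqrt{2173807 - -358752} = \sqrt{2173807 + 358752} = \sqrt{2532559}$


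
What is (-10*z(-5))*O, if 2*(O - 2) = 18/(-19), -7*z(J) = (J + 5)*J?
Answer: 0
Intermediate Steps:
z(J) = -J*(5 + J)/7 (z(J) = -(J + 5)*J/7 = -(5 + J)*J/7 = -J*(5 + J)/7)
O = 29/19 (O = 2 + (18/(-19))/2 = 2 + (18*(-1/19))/2 = 2 + (½)*(-18/19) = 2 - 9/19 = 29/19 ≈ 1.5263)
(-10*z(-5))*O = -(-10)*(-5)*(5 - 5)/7*(29/19) = -(-10)*(-5)*0/7*(29/19) = -10*0*(29/19) = 0*(29/19) = 0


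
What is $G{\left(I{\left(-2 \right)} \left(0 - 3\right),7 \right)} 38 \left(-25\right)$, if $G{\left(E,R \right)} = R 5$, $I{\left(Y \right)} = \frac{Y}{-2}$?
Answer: $-33250$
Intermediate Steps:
$I{\left(Y \right)} = - \frac{Y}{2}$ ($I{\left(Y \right)} = Y \left(- \frac{1}{2}\right) = - \frac{Y}{2}$)
$G{\left(E,R \right)} = 5 R$
$G{\left(I{\left(-2 \right)} \left(0 - 3\right),7 \right)} 38 \left(-25\right) = 5 \cdot 7 \cdot 38 \left(-25\right) = 35 \cdot 38 \left(-25\right) = 1330 \left(-25\right) = -33250$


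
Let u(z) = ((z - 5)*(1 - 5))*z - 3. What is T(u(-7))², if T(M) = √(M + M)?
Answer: -678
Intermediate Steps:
u(z) = -3 + z*(20 - 4*z) (u(z) = ((-5 + z)*(-4))*z - 3 = (20 - 4*z)*z - 3 = z*(20 - 4*z) - 3 = -3 + z*(20 - 4*z))
T(M) = √2*√M (T(M) = √(2*M) = √2*√M)
T(u(-7))² = (√2*√(-3 - 4*(-7)² + 20*(-7)))² = (√2*√(-3 - 4*49 - 140))² = (√2*√(-3 - 196 - 140))² = (√2*√(-339))² = (√2*(I*√339))² = (I*√678)² = -678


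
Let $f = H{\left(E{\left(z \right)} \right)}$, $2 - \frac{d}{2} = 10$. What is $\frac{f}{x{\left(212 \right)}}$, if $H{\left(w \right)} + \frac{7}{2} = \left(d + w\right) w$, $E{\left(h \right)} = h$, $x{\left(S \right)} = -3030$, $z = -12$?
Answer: $- \frac{133}{1212} \approx -0.10974$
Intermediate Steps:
$d = -16$ ($d = 4 - 20 = -16$)
$H{\left(w \right)} = - \frac{7}{2} + w \left(-16 + w\right)$ ($H{\left(w \right)} = - \frac{7}{2} + \left(-16 + w\right) w = - \frac{7}{2} + w \left(-16 + w\right)$)
$f = \frac{665}{2}$ ($f = - \frac{7}{2} + \left(-12\right)^{2} - -192 = - \frac{7}{2} + 144 + 192 = \frac{665}{2} \approx 332.5$)
$\frac{f}{x{\left(212 \right)}} = \frac{665}{2 \left(-3030\right)} = \frac{665}{2} \left(- \frac{1}{3030}\right) = - \frac{133}{1212}$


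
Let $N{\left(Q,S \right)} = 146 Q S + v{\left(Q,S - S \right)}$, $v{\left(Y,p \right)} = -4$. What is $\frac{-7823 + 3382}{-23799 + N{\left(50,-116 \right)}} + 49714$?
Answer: $\frac{43281161983}{870603} \approx 49714.0$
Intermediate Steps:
$N{\left(Q,S \right)} = -4 + 146 Q S$ ($N{\left(Q,S \right)} = 146 Q S - 4 = -4 + 146 Q S$)
$\frac{-7823 + 3382}{-23799 + N{\left(50,-116 \right)}} + 49714 = \frac{-7823 + 3382}{-23799 + \left(-4 + 146 \cdot 50 \left(-116\right)\right)} + 49714 = - \frac{4441}{-23799 - 846804} + 49714 = - \frac{4441}{-870603} + 49714 = \left(-4441\right) \left(- \frac{1}{870603}\right) + 49714 = \frac{4441}{870603} + 49714 = \frac{43281161983}{870603}$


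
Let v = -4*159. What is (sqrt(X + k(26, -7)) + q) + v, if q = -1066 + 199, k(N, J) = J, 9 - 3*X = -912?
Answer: -1503 + 10*sqrt(3) ≈ -1485.7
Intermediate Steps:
X = 307 (X = 3 - 1/3*(-912) = 3 + 304 = 307)
q = -867
v = -636
(sqrt(X + k(26, -7)) + q) + v = (sqrt(307 - 7) - 867) - 636 = (sqrt(300) - 867) - 636 = (10*sqrt(3) - 867) - 636 = (-867 + 10*sqrt(3)) - 636 = -1503 + 10*sqrt(3)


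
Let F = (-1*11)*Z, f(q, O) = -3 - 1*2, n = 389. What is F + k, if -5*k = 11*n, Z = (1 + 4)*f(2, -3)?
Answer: -2904/5 ≈ -580.80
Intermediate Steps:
f(q, O) = -5 (f(q, O) = -3 - 2 = -5)
Z = -25 (Z = (1 + 4)*(-5) = 5*(-5) = -25)
F = 275 (F = -1*11*(-25) = -11*(-25) = 275)
k = -4279/5 (k = -11*389/5 = -1/5*4279 = -4279/5 ≈ -855.80)
F + k = 275 - 4279/5 = -2904/5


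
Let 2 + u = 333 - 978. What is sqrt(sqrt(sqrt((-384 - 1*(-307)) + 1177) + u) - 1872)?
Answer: sqrt(-1872 + sqrt(-647 + 10*sqrt(11))) ≈ 0.2863 + 43.268*I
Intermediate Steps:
u = -647 (u = -2 + (333 - 978) = -2 - 645 = -647)
sqrt(sqrt(sqrt((-384 - 1*(-307)) + 1177) + u) - 1872) = sqrt(sqrt(sqrt((-384 - 1*(-307)) + 1177) - 647) - 1872) = sqrt(sqrt(sqrt((-384 + 307) + 1177) - 647) - 1872) = sqrt(sqrt(sqrt(-77 + 1177) - 647) - 1872) = sqrt(sqrt(sqrt(1100) - 647) - 1872) = sqrt(sqrt(10*sqrt(11) - 647) - 1872) = sqrt(sqrt(-647 + 10*sqrt(11)) - 1872) = sqrt(-1872 + sqrt(-647 + 10*sqrt(11)))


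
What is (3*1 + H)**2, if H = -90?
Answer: 7569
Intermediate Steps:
(3*1 + H)**2 = (3*1 - 90)**2 = (3 - 90)**2 = (-87)**2 = 7569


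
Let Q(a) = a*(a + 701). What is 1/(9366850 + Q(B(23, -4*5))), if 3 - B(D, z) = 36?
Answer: 1/9344806 ≈ 1.0701e-7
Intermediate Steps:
B(D, z) = -33 (B(D, z) = 3 - 1*36 = 3 - 36 = -33)
Q(a) = a*(701 + a)
1/(9366850 + Q(B(23, -4*5))) = 1/(9366850 - 33*(701 - 33)) = 1/(9366850 - 33*668) = 1/(9366850 - 22044) = 1/9344806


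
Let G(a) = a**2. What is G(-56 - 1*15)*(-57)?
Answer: -287337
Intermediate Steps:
G(-56 - 1*15)*(-57) = (-56 - 1*15)**2*(-57) = (-56 - 15)**2*(-57) = (-71)**2*(-57) = 5041*(-57) = -287337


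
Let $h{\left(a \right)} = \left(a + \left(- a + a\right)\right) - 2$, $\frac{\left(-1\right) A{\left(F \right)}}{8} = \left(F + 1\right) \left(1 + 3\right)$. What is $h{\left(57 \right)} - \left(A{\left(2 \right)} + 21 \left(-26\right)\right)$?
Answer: $697$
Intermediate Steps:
$A{\left(F \right)} = -32 - 32 F$ ($A{\left(F \right)} = - 8 \left(F + 1\right) \left(1 + 3\right) = - 8 \left(1 + F\right) 4 = - 8 \left(4 + 4 F\right) = -32 - 32 F$)
$h{\left(a \right)} = -2 + a$ ($h{\left(a \right)} = \left(a + 0\right) - 2 = a - 2 = -2 + a$)
$h{\left(57 \right)} - \left(A{\left(2 \right)} + 21 \left(-26\right)\right) = \left(-2 + 57\right) - \left(\left(-32 - 64\right) + 21 \left(-26\right)\right) = 55 - \left(\left(-32 - 64\right) - 546\right) = 55 - \left(-96 - 546\right) = 55 - -642 = 55 + 642 = 697$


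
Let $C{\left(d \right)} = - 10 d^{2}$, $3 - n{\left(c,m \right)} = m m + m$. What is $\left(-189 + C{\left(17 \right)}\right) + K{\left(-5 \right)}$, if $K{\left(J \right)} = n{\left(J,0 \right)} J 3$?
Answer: $-3124$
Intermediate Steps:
$n{\left(c,m \right)} = 3 - m - m^{2}$ ($n{\left(c,m \right)} = 3 - \left(m m + m\right) = 3 - \left(m^{2} + m\right) = 3 - \left(m + m^{2}\right) = 3 - m - m^{2}$)
$K{\left(J \right)} = 9 J$ ($K{\left(J \right)} = \left(3 - 0 - 0^{2}\right) J 3 = \left(3 + 0 - 0\right) J 3 = \left(3 + 0 + 0\right) J 3 = 3 J 3 = 9 J$)
$\left(-189 + C{\left(17 \right)}\right) + K{\left(-5 \right)} = \left(-189 - 10 \cdot 17^{2}\right) + 9 \left(-5\right) = \left(-189 - 2890\right) - 45 = -3079 - 45 = -3124$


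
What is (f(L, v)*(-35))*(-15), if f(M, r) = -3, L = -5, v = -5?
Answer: -1575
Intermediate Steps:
(f(L, v)*(-35))*(-15) = -3*(-35)*(-15) = 105*(-15) = -1575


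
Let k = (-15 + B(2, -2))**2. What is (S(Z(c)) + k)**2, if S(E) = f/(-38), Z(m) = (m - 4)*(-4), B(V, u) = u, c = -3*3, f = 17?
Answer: 120231225/1444 ≈ 83263.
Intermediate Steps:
c = -9
Z(m) = 16 - 4*m (Z(m) = (-4 + m)*(-4) = 16 - 4*m)
S(E) = -17/38 (S(E) = 17/(-38) = 17*(-1/38) = -17/38)
k = 289 (k = (-15 - 2)**2 = (-17)**2 = 289)
(S(Z(c)) + k)**2 = (-17/38 + 289)**2 = (10965/38)**2 = 120231225/1444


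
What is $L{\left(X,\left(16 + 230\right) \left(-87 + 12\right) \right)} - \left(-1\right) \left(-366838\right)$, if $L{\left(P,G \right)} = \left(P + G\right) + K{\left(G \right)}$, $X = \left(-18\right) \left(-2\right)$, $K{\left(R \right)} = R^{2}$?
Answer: $340017248$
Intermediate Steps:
$X = 36$
$L{\left(P,G \right)} = G + P + G^{2}$ ($L{\left(P,G \right)} = \left(P + G\right) + G^{2} = \left(G + P\right) + G^{2} = G + P + G^{2}$)
$L{\left(X,\left(16 + 230\right) \left(-87 + 12\right) \right)} - \left(-1\right) \left(-366838\right) = \left(\left(16 + 230\right) \left(-87 + 12\right) + 36 + \left(\left(16 + 230\right) \left(-87 + 12\right)\right)^{2}\right) - \left(-1\right) \left(-366838\right) = \left(246 \left(-75\right) + 36 + \left(246 \left(-75\right)\right)^{2}\right) - 366838 = \left(-18450 + 36 + \left(-18450\right)^{2}\right) - 366838 = \left(-18450 + 36 + 340402500\right) - 366838 = 340384086 - 366838 = 340017248$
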